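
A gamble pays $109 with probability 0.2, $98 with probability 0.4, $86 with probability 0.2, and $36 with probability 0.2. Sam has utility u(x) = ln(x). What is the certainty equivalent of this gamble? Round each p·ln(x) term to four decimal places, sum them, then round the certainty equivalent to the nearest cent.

$79.83

E[u] = 0.2·ln(109) + 0.4·ln(98) + 0.2·ln(86) + 0.2·ln(36) = 0.9383 + 1.8340 + 0.8909 + 0.7167 = 4.3799
CE = e^4.3799 ≈ 79.83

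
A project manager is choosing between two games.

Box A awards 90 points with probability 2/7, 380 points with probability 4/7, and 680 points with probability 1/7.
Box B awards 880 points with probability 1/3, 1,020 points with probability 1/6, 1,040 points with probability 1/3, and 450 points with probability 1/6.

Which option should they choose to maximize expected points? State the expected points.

Box B (885 points)

Box A = 2/7 × 90 + 4/7 × 380 + 1/7 × 680 = 25.7143 + 217.1429 + 97.1429 = 340
Box B = 1/3 × 880 + 1/6 × 1020 + 1/3 × 1040 + 1/6 × 450 = 293.3333 + 170 + 346.6667 + 75 = 885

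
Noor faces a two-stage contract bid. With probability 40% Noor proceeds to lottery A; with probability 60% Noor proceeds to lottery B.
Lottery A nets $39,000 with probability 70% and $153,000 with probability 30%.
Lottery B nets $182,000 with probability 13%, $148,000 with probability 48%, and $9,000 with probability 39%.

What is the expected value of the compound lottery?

$88,206

EV(A) = 0.7 × 39000 + 0.3 × 153000 = 27300 + 45900 = 73200
EV(B) = 0.13 × 182000 + 0.48 × 148000 + 0.39 × 9000 = 23660 + 71040 + 3510 = 98210
Overall = 0.4 × 73200 + 0.6 × 98210 = 29280 + 58926 = 88206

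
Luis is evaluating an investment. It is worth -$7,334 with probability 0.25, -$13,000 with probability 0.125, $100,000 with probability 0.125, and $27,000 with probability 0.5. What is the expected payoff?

$22,541.50

EV = 0.25 × (-7334) + 0.125 × (-13000) + 0.125 × 100000 + 0.5 × 27000 = -1833.5 − 1625 + 12500 + 13500 = 22541.5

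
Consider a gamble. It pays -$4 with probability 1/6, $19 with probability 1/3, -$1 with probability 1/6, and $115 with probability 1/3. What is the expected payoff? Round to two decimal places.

EV = 1/6 × (-4) + 1/3 × 19 + 1/6 × (-1) + 1/3 × 115 = -0.6667 + 6.3333 − 0.1667 + 38.3333 = 43.8333

$43.83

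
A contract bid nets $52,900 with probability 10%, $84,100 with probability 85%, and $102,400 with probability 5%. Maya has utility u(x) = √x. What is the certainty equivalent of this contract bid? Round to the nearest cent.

E[u] = 0.1·√52900 + 0.85·√84100 + 0.05·√102400 = 0.1·230 + 0.85·290 + 0.05·320 = 285.5
CE = (285.5)² = 81510.25

$81,510.25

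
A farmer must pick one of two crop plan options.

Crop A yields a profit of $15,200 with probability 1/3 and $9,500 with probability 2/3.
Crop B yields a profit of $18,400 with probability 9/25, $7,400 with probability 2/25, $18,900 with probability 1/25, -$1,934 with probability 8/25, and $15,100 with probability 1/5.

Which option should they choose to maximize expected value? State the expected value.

Crop A ($11,400)

Crop A = 1/3 × 15200 + 2/3 × 9500 = 5066.6667 + 6333.3333 = 11400
Crop B = 9/25 × 18400 + 2/25 × 7400 + 1/25 × 18900 + 8/25 × (-1934) + 1/5 × 15100 = 6624 + 592 + 756 − 618.88 + 3020 = 10373.12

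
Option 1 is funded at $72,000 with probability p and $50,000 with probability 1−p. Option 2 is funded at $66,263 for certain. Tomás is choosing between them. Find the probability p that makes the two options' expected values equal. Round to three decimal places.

p·72000 + (1−p)·50000 = 66263
22000p + 50000 = 66263
p = (66263 − 50000) / 22000

p = 0.739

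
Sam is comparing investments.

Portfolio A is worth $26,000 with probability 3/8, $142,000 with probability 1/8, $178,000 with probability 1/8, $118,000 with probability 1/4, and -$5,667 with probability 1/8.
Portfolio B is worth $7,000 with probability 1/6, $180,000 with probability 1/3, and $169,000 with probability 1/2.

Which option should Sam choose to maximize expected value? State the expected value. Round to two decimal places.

Portfolio B ($145,666.67)

Portfolio A = 3/8 × 26000 + 1/8 × 142000 + 1/8 × 178000 + 1/4 × 118000 + 1/8 × (-5667) = 9750 + 17750 + 22250 + 29500 − 708.375 = 78541.625
Portfolio B = 1/6 × 7000 + 1/3 × 180000 + 1/2 × 169000 = 1166.6667 + 60000 + 84500 = 145666.6667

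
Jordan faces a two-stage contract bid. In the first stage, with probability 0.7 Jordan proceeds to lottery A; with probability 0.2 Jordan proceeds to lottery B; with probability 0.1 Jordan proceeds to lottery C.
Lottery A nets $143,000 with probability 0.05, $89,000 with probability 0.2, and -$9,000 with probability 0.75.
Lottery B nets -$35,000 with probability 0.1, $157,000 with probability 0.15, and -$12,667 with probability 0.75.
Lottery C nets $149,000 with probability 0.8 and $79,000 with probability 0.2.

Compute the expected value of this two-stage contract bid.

EV(A) = 0.05 × 143000 + 0.2 × 89000 + 0.75 × (-9000) = 7150 + 17800 − 6750 = 18200
EV(B) = 0.1 × (-35000) + 0.15 × 157000 + 0.75 × (-12667) = -3500 + 23550 − 9500.25 = 10549.75
EV(C) = 0.8 × 149000 + 0.2 × 79000 = 119200 + 15800 = 135000
Overall = 0.7 × 18200 + 0.2 × 10549.75 + 0.1 × 135000 = 12740 + 2109.95 + 13500 = 28349.95

$28,349.95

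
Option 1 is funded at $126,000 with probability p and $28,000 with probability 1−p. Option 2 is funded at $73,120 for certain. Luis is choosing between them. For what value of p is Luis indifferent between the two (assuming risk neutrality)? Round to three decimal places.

p·126000 + (1−p)·28000 = 73120
98000p + 28000 = 73120
p = (73120 − 28000) / 98000

p = 0.460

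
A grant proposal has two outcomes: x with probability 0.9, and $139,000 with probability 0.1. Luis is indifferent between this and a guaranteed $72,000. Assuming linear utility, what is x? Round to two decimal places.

x = $64,555.56

0.9·x + 0.1·139000 = 72000
0.9·x = 72000 − 13900 = 58100
x = 58100 / 0.9 = 64555.5556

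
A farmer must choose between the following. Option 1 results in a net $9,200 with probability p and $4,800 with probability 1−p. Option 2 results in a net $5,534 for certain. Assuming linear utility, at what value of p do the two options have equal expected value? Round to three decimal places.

p = 0.167

p·9200 + (1−p)·4800 = 5534
4400p + 4800 = 5534
p = (5534 − 4800) / 4400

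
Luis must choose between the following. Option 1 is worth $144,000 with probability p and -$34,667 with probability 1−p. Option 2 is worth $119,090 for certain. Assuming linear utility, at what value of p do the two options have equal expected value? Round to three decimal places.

p·144000 + (1−p)·(-34667) = 119090
178667p − 34667 = 119090
p = (119090 + 34667) / 178667

p = 0.861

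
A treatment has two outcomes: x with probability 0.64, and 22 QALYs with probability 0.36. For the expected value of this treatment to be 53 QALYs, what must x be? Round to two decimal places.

0.64·x + 0.36·22 = 53
0.64·x = 53 − 7.92 = 45.08
x = 45.08 / 0.64 = 70.4375

x = 70.44 QALYs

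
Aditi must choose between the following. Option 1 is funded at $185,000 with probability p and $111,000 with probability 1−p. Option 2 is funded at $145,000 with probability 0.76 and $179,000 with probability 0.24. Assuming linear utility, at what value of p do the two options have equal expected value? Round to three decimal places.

EV(Option 2) = 0.76 × 145000 + 0.24 × 179000 = 110200 + 42960 = 153160
p·185000 + (1−p)·111000 = 153160
74000p + 111000 = 153160
p = (153160 − 111000) / 74000

p = 0.570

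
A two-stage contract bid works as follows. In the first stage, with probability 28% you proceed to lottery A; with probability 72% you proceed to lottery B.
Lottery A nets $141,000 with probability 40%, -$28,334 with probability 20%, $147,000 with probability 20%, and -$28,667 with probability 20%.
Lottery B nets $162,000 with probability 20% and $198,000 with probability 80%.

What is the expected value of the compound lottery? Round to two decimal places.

$158,207.94

EV(A) = 0.4 × 141000 + 0.2 × (-28334) + 0.2 × 147000 + 0.2 × (-28667) = 56400 − 5666.8 + 29400 − 5733.4 = 74399.8
EV(B) = 0.2 × 162000 + 0.8 × 198000 = 32400 + 158400 = 190800
Overall = 0.28 × 74399.8 + 0.72 × 190800 = 20831.944 + 137376 = 158207.944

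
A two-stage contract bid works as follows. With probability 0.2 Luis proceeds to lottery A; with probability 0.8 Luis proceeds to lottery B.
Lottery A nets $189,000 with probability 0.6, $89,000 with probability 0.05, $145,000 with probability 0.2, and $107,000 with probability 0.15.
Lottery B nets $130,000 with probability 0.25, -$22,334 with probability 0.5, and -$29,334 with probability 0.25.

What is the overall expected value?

$43,779.60

EV(A) = 0.6 × 189000 + 0.05 × 89000 + 0.2 × 145000 + 0.15 × 107000 = 113400 + 4450 + 29000 + 16050 = 162900
EV(B) = 0.25 × 130000 + 0.5 × (-22334) + 0.25 × (-29334) = 32500 − 11167 − 7333.5 = 13999.5
Overall = 0.2 × 162900 + 0.8 × 13999.5 = 32580 + 11199.6 = 43779.6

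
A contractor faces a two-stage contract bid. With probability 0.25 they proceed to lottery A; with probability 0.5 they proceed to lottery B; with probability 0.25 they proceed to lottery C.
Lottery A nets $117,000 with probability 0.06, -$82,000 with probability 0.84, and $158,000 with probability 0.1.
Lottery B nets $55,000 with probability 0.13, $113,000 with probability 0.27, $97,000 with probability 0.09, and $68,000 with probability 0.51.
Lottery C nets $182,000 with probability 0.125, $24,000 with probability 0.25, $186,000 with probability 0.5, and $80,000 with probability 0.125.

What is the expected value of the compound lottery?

EV(A) = 0.06 × 117000 + 0.84 × (-82000) + 0.1 × 158000 = 7020 − 68880 + 15800 = -46060
EV(B) = 0.13 × 55000 + 0.27 × 113000 + 0.09 × 97000 + 0.51 × 68000 = 7150 + 30510 + 8730 + 34680 = 81070
EV(C) = 0.125 × 182000 + 0.25 × 24000 + 0.5 × 186000 + 0.125 × 80000 = 22750 + 6000 + 93000 + 10000 = 131750
Overall = 0.25 × (-46060) + 0.5 × 81070 + 0.25 × 131750 = -11515 + 40535 + 32937.5 = 61957.5

$61,957.50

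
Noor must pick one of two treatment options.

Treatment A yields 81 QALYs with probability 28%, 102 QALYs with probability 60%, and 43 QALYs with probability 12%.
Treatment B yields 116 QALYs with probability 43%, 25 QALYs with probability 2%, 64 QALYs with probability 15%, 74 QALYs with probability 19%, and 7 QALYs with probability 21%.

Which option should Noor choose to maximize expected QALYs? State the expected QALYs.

Treatment A = 0.28 × 81 + 0.6 × 102 + 0.12 × 43 = 22.68 + 61.2 + 5.16 = 89.04
Treatment B = 0.43 × 116 + 0.02 × 25 + 0.15 × 64 + 0.19 × 74 + 0.21 × 7 = 49.88 + 0.5 + 9.6 + 14.06 + 1.47 = 75.51

Treatment A (89.04 QALYs)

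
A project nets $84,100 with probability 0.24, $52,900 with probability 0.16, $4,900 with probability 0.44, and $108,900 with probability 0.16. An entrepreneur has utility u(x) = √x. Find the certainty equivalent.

E[u] = 0.24·√84100 + 0.16·√52900 + 0.44·√4900 + 0.16·√108900 = 0.24·290 + 0.16·230 + 0.44·70 + 0.16·330 = 190
CE = (190)² = 36100

$36,100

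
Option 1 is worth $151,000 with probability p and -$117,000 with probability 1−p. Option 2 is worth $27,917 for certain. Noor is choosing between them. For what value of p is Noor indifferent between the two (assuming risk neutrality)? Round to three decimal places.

p·151000 + (1−p)·(-117000) = 27917
268000p − 117000 = 27917
p = (27917 + 117000) / 268000

p = 0.541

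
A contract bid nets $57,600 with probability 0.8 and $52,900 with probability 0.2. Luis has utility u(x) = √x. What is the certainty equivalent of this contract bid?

E[u] = 0.8·√57600 + 0.2·√52900 = 0.8·240 + 0.2·230 = 238
CE = (238)² = 56644

$56,644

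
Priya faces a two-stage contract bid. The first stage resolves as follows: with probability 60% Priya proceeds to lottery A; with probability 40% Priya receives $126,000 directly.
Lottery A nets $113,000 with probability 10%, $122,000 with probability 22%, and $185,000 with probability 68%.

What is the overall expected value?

EV(A) = 0.1 × 113000 + 0.22 × 122000 + 0.68 × 185000 = 11300 + 26840 + 125800 = 163940
Branch B: 126000 (certain)
Overall = 0.6 × 163940 + 0.4 × 126000 = 98364 + 50400 = 148764

$148,764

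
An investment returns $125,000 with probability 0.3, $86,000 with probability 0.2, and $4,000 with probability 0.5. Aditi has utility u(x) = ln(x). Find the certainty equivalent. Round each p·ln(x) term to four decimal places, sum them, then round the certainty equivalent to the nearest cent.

E[u] = 0.3·ln(125000) + 0.2·ln(86000) + 0.5·ln(4000) = 3.5208 + 2.2724 + 4.1470 = 9.9402
CE = e^9.9402 ≈ 20747.89

$20,747.89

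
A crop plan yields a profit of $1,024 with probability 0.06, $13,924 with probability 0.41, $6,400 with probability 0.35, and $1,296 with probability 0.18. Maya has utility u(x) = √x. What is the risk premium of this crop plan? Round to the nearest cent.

E[u] = 0.06·√1024 + 0.41·√13924 + 0.35·√6400 + 0.18·√1296 = 0.06·32 + 0.41·118 + 0.35·80 + 0.18·36 = 84.78
CE = (84.78)² = 7187.6484
Risk premium = EV − CE = 8243.56 − 7187.6484 = 1055.9116

$1,055.91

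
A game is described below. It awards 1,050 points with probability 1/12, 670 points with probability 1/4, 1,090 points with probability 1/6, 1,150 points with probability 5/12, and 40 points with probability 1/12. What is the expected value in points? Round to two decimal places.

919.17 points

EV = 1/12 × 1050 + 1/4 × 670 + 1/6 × 1090 + 5/12 × 1150 + 1/12 × 40 = 87.5 + 167.5 + 181.6667 + 479.1667 + 3.3333 = 919.1667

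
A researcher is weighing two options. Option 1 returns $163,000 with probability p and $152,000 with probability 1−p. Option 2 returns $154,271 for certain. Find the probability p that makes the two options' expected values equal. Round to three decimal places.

p·163000 + (1−p)·152000 = 154271
11000p + 152000 = 154271
p = (154271 − 152000) / 11000

p = 0.206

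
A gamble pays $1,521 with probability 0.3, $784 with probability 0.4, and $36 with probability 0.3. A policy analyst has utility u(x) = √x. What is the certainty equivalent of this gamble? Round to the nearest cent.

E[u] = 0.3·√1521 + 0.4·√784 + 0.3·√36 = 0.3·39 + 0.4·28 + 0.3·6 = 24.7
CE = (24.7)² = 610.09

$610.09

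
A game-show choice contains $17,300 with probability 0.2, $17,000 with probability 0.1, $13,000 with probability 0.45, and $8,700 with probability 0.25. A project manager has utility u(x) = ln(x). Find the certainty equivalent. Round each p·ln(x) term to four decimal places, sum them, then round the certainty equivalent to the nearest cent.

$12,788.48

E[u] = 0.2·ln(17300) + 0.1·ln(17000) + 0.45·ln(13000) + 0.25·ln(8700) = 1.9517 + 0.9741 + 4.2627 + 2.2678 = 9.4563
CE = e^9.4563 ≈ 12788.48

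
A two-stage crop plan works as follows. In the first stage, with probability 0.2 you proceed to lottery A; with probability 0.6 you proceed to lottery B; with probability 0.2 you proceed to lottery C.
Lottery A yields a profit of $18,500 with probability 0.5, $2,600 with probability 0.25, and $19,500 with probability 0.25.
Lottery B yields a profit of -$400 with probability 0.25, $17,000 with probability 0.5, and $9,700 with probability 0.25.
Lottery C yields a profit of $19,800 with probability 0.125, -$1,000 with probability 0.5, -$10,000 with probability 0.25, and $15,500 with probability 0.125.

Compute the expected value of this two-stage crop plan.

$9,732.50

EV(A) = 0.5 × 18500 + 0.25 × 2600 + 0.25 × 19500 = 9250 + 650 + 4875 = 14775
EV(B) = 0.25 × (-400) + 0.5 × 17000 + 0.25 × 9700 = -100 + 8500 + 2425 = 10825
EV(C) = 0.125 × 19800 + 0.5 × (-1000) + 0.25 × (-10000) + 0.125 × 15500 = 2475 − 500 − 2500 + 1937.5 = 1412.5
Overall = 0.2 × 14775 + 0.6 × 10825 + 0.2 × 1412.5 = 2955 + 6495 + 282.5 = 9732.5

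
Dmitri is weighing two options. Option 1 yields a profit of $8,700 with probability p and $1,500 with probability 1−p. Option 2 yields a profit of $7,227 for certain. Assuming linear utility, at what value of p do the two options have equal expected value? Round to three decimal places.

p·8700 + (1−p)·1500 = 7227
7200p + 1500 = 7227
p = (7227 − 1500) / 7200

p = 0.795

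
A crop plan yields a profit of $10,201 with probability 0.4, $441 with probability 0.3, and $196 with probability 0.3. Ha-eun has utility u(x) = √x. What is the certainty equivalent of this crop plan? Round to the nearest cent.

$2,590.81

E[u] = 0.4·√10201 + 0.3·√441 + 0.3·√196 = 0.4·101 + 0.3·21 + 0.3·14 = 50.9
CE = (50.9)² = 2590.81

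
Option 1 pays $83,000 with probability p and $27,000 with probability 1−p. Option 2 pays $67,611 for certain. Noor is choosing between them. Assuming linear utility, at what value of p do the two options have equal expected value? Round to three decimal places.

p·83000 + (1−p)·27000 = 67611
56000p + 27000 = 67611
p = (67611 − 27000) / 56000

p = 0.725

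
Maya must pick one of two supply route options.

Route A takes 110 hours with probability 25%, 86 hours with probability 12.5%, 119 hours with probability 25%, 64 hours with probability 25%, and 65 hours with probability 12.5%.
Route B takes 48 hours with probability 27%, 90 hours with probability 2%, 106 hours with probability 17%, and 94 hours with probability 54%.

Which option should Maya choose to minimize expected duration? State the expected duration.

Route A = 0.25 × 110 + 0.125 × 86 + 0.25 × 119 + 0.25 × 64 + 0.125 × 65 = 27.5 + 10.75 + 29.75 + 16 + 8.125 = 92.125
Route B = 0.27 × 48 + 0.02 × 90 + 0.17 × 106 + 0.54 × 94 = 12.96 + 1.8 + 18.02 + 50.76 = 83.54

Route B (83.54 hours)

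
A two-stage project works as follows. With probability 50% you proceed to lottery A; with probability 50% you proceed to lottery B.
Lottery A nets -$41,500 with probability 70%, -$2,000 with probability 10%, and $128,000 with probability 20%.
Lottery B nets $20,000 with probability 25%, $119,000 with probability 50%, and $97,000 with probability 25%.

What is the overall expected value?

$42,550

EV(A) = 0.7 × (-41500) + 0.1 × (-2000) + 0.2 × 128000 = -29050 − 200 + 25600 = -3650
EV(B) = 0.25 × 20000 + 0.5 × 119000 + 0.25 × 97000 = 5000 + 59500 + 24250 = 88750
Overall = 0.5 × (-3650) + 0.5 × 88750 = -1825 + 44375 = 42550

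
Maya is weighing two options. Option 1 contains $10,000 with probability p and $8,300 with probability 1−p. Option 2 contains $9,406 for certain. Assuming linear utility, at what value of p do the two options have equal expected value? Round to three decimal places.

p = 0.651

p·10000 + (1−p)·8300 = 9406
1700p + 8300 = 9406
p = (9406 − 8300) / 1700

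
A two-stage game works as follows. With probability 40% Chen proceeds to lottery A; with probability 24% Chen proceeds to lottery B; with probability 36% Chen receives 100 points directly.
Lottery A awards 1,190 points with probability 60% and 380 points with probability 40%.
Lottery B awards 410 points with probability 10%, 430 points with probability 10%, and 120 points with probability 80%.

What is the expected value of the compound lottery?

425.6 points

EV(A) = 0.6 × 1190 + 0.4 × 380 = 714 + 152 = 866
EV(B) = 0.1 × 410 + 0.1 × 430 + 0.8 × 120 = 41 + 43 + 96 = 180
Branch C: 100 (certain)
Overall = 0.4 × 866 + 0.24 × 180 + 0.36 × 100 = 346.4 + 43.2 + 36 = 425.6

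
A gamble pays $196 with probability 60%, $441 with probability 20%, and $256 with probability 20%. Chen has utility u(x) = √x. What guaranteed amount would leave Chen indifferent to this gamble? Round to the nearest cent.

E[u] = 0.6·√196 + 0.2·√441 + 0.2·√256 = 0.6·14 + 0.2·21 + 0.2·16 = 15.8
CE = (15.8)² = 249.64

$249.64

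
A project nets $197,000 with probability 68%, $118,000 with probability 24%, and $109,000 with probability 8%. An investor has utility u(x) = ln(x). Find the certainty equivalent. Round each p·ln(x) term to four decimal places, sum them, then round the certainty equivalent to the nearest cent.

E[u] = 0.68·ln(197000) + 0.24·ln(118000) + 0.08·ln(109000) = 8.2899 + 2.8028 + 0.9279 = 12.0206
CE = e^12.0206 ≈ 166142.31

$166,142.31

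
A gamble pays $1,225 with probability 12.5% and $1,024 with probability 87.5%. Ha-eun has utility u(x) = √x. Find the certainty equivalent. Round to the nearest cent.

$1,048.14

E[u] = 0.125·√1225 + 0.875·√1024 = 0.125·35 + 0.875·32 = 32.375
CE = (32.375)² = 1048.140625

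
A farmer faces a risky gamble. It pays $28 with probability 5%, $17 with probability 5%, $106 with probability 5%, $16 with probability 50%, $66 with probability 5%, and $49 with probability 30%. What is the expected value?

$33.55

EV = 0.05 × 28 + 0.05 × 17 + 0.05 × 106 + 0.5 × 16 + 0.05 × 66 + 0.3 × 49 = 1.4 + 0.85 + 5.3 + 8 + 3.3 + 14.7 = 33.55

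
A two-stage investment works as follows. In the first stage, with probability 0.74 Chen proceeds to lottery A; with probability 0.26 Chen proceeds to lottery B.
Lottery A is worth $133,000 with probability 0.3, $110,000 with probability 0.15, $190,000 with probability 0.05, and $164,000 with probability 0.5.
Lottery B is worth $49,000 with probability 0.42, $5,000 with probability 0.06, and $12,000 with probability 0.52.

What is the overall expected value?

$116,497.20

EV(A) = 0.3 × 133000 + 0.15 × 110000 + 0.05 × 190000 + 0.5 × 164000 = 39900 + 16500 + 9500 + 82000 = 147900
EV(B) = 0.42 × 49000 + 0.06 × 5000 + 0.52 × 12000 = 20580 + 300 + 6240 = 27120
Overall = 0.74 × 147900 + 0.26 × 27120 = 109446 + 7051.2 = 116497.2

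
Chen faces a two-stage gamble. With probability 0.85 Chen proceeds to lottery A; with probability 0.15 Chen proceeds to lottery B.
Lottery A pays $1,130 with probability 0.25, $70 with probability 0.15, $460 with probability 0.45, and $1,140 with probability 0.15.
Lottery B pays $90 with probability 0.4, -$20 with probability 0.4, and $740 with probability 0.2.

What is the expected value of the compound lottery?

$596.75

EV(A) = 0.25 × 1130 + 0.15 × 70 + 0.45 × 460 + 0.15 × 1140 = 282.5 + 10.5 + 207 + 171 = 671
EV(B) = 0.4 × 90 + 0.4 × (-20) + 0.2 × 740 = 36 − 8 + 148 = 176
Overall = 0.85 × 671 + 0.15 × 176 = 570.35 + 26.4 = 596.75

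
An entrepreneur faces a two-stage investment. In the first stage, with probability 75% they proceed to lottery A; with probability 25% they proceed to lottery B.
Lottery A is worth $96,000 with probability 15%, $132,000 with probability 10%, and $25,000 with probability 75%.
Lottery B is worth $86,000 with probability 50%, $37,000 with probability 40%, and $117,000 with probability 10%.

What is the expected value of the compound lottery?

$52,137.50

EV(A) = 0.15 × 96000 + 0.1 × 132000 + 0.75 × 25000 = 14400 + 13200 + 18750 = 46350
EV(B) = 0.5 × 86000 + 0.4 × 37000 + 0.1 × 117000 = 43000 + 14800 + 11700 = 69500
Overall = 0.75 × 46350 + 0.25 × 69500 = 34762.5 + 17375 = 52137.5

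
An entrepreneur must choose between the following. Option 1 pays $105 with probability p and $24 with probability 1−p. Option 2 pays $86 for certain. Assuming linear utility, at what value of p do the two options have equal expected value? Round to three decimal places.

p = 0.765

p·105 + (1−p)·24 = 86
81p + 24 = 86
p = (86 − 24) / 81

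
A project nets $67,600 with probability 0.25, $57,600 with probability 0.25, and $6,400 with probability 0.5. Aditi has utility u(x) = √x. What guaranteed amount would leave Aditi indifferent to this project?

$27,225

E[u] = 0.25·√67600 + 0.25·√57600 + 0.5·√6400 = 0.25·260 + 0.25·240 + 0.5·80 = 165
CE = (165)² = 27225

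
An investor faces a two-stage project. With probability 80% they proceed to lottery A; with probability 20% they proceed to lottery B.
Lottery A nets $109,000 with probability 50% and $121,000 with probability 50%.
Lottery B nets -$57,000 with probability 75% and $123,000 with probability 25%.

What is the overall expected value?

$89,600

EV(A) = 0.5 × 109000 + 0.5 × 121000 = 54500 + 60500 = 115000
EV(B) = 0.75 × (-57000) + 0.25 × 123000 = -42750 + 30750 = -12000
Overall = 0.8 × 115000 + 0.2 × (-12000) = 92000 − 2400 = 89600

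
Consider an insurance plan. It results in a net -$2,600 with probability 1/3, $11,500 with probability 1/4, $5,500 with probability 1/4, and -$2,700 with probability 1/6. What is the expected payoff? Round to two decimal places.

$2,933.33

EV = 1/3 × (-2600) + 1/4 × 11500 + 1/4 × 5500 + 1/6 × (-2700) = -866.6667 + 2875 + 1375 − 450 = 2933.3333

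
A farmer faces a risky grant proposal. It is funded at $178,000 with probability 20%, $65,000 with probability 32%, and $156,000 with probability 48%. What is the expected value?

EV = 0.2 × 178000 + 0.32 × 65000 + 0.48 × 156000 = 35600 + 20800 + 74880 = 131280

$131,280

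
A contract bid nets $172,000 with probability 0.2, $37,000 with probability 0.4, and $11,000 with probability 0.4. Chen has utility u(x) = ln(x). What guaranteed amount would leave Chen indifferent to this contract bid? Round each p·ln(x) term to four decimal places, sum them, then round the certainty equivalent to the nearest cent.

E[u] = 0.2·ln(172000) + 0.4·ln(37000) + 0.4·ln(11000) = 2.4110 + 4.2075 + 3.7223 = 10.3408
CE = e^10.3408 ≈ 30970.80

$30,970.80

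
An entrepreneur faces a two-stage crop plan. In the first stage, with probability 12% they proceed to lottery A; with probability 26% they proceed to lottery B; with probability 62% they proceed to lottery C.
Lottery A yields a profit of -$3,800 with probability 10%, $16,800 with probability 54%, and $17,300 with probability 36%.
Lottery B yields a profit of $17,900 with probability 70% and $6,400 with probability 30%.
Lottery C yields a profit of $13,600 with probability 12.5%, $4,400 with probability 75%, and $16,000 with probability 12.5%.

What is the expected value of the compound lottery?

$9,887.40

EV(A) = 0.1 × (-3800) + 0.54 × 16800 + 0.36 × 17300 = -380 + 9072 + 6228 = 14920
EV(B) = 0.7 × 17900 + 0.3 × 6400 = 12530 + 1920 = 14450
EV(C) = 0.125 × 13600 + 0.75 × 4400 + 0.125 × 16000 = 1700 + 3300 + 2000 = 7000
Overall = 0.12 × 14920 + 0.26 × 14450 + 0.62 × 7000 = 1790.4 + 3757 + 4340 = 9887.4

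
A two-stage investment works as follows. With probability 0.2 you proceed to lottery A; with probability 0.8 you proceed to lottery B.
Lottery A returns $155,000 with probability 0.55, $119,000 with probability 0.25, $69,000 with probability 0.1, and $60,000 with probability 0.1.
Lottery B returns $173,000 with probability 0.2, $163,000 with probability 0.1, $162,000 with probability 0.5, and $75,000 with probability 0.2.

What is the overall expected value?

EV(A) = 0.55 × 155000 + 0.25 × 119000 + 0.1 × 69000 + 0.1 × 60000 = 85250 + 29750 + 6900 + 6000 = 127900
EV(B) = 0.2 × 173000 + 0.1 × 163000 + 0.5 × 162000 + 0.2 × 75000 = 34600 + 16300 + 81000 + 15000 = 146900
Overall = 0.2 × 127900 + 0.8 × 146900 = 25580 + 117520 = 143100

$143,100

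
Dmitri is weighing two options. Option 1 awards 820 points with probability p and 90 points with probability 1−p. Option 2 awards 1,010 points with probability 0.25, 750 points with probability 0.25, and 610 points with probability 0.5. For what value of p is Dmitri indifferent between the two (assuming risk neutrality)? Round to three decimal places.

p = 0.897

EV(Option 2) = 0.25 × 1010 + 0.25 × 750 + 0.5 × 610 = 252.5 + 187.5 + 305 = 745
p·820 + (1−p)·90 = 745
730p + 90 = 745
p = (745 − 90) / 730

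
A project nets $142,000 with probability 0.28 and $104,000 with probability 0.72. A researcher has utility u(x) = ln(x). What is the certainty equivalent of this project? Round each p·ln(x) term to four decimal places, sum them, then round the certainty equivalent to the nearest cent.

E[u] = 0.28·ln(142000) + 0.72·ln(104000) = 3.3218 + 8.3175 = 11.6393
CE = e^11.6393 ≈ 113470.71

$113,470.71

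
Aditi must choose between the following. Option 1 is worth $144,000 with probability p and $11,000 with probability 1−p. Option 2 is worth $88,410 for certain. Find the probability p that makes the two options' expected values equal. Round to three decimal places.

p = 0.582

p·144000 + (1−p)·11000 = 88410
133000p + 11000 = 88410
p = (88410 − 11000) / 133000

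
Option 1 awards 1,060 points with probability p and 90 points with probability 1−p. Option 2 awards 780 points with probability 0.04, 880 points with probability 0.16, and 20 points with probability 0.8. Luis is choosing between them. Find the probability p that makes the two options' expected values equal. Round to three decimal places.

EV(Option 2) = 0.04 × 780 + 0.16 × 880 + 0.8 × 20 = 31.2 + 140.8 + 16 = 188
p·1060 + (1−p)·90 = 188
970p + 90 = 188
p = (188 − 90) / 970

p = 0.101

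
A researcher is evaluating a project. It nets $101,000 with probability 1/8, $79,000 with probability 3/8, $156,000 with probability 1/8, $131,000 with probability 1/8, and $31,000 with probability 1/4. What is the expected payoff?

EV = 1/8 × 101000 + 3/8 × 79000 + 1/8 × 156000 + 1/8 × 131000 + 1/4 × 31000 = 12625 + 29625 + 19500 + 16375 + 7750 = 85875

$85,875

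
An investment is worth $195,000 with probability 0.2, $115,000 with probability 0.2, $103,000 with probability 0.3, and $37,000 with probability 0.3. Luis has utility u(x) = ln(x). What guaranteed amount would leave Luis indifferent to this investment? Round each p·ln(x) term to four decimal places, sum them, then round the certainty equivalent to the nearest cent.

$87,991.90

E[u] = 0.2·ln(195000) + 0.2·ln(115000) + 0.3·ln(103000) + 0.3·ln(37000) = 2.4362 + 2.3305 + 3.4627 + 3.1556 = 11.3850
CE = e^11.3850 ≈ 87991.90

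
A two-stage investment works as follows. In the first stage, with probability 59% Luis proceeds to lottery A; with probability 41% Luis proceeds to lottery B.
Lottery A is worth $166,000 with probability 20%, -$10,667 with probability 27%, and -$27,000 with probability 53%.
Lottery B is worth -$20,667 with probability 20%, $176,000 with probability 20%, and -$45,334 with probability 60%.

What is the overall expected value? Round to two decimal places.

$11,030.99

EV(A) = 0.2 × 166000 + 0.27 × (-10667) + 0.53 × (-27000) = 33200 − 2880.09 − 14310 = 16009.91
EV(B) = 0.2 × (-20667) + 0.2 × 176000 + 0.6 × (-45334) = -4133.4 + 35200 − 27200.4 = 3866.2
Overall = 0.59 × 16009.91 + 0.41 × 3866.2 = 9445.8469 + 1585.142 = 11030.9889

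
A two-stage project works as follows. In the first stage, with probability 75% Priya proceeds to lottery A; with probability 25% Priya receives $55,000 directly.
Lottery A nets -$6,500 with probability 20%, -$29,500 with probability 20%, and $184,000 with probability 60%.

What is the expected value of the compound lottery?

EV(A) = 0.2 × (-6500) + 0.2 × (-29500) + 0.6 × 184000 = -1300 − 5900 + 110400 = 103200
Branch B: 55000 (certain)
Overall = 0.75 × 103200 + 0.25 × 55000 = 77400 + 13750 = 91150

$91,150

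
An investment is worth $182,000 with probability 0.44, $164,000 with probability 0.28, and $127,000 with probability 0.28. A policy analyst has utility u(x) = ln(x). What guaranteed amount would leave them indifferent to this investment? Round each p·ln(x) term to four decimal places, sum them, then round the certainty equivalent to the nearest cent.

$159,819.45

E[u] = 0.44·ln(182000) + 0.28·ln(164000) + 0.28·ln(127000) = 5.3292 + 3.3621 + 3.2905 = 11.9818
CE = e^11.9818 ≈ 159819.45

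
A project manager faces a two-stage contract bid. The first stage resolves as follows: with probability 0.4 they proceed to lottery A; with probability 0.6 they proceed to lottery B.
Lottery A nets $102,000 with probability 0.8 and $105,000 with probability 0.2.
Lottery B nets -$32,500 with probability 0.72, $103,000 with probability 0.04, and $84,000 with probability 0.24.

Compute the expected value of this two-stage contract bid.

$41,568

EV(A) = 0.8 × 102000 + 0.2 × 105000 = 81600 + 21000 = 102600
EV(B) = 0.72 × (-32500) + 0.04 × 103000 + 0.24 × 84000 = -23400 + 4120 + 20160 = 880
Overall = 0.4 × 102600 + 0.6 × 880 = 41040 + 528 = 41568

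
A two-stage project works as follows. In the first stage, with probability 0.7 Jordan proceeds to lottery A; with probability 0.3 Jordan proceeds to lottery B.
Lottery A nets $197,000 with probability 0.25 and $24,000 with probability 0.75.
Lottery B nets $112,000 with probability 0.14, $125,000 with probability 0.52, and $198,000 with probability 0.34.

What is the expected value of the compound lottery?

EV(A) = 0.25 × 197000 + 0.75 × 24000 = 49250 + 18000 = 67250
EV(B) = 0.14 × 112000 + 0.52 × 125000 + 0.34 × 198000 = 15680 + 65000 + 67320 = 148000
Overall = 0.7 × 67250 + 0.3 × 148000 = 47075 + 44400 = 91475

$91,475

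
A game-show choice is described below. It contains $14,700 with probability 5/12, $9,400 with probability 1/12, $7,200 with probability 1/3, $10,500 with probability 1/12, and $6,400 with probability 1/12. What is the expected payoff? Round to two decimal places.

EV = 5/12 × 14700 + 1/12 × 9400 + 1/3 × 7200 + 1/12 × 10500 + 1/12 × 6400 = 6125 + 783.3333 + 2400 + 875 + 533.3333 = 10716.6667

$10,716.67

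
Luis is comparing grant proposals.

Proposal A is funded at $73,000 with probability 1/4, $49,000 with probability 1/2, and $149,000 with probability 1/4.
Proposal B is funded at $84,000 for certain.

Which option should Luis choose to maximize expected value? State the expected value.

Proposal A = 1/4 × 73000 + 1/2 × 49000 + 1/4 × 149000 = 18250 + 24500 + 37250 = 80000
Proposal B: 84000 (certain)

Proposal B ($84,000)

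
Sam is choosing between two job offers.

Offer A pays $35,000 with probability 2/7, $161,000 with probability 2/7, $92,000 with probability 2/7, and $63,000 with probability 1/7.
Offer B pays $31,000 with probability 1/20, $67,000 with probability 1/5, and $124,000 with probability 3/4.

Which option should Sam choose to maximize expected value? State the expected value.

Offer B ($107,950)

Offer A = 2/7 × 35000 + 2/7 × 161000 + 2/7 × 92000 + 1/7 × 63000 = 10000 + 46000 + 26285.7143 + 9000 = 91285.7143
Offer B = 1/20 × 31000 + 1/5 × 67000 + 3/4 × 124000 = 1550 + 13400 + 93000 = 107950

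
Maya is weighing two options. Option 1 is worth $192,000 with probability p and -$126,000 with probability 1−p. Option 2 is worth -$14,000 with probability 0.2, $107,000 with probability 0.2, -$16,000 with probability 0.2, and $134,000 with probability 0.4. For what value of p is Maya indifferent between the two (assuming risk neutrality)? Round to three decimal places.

p = 0.613

EV(Option 2) = 0.2 × (-14000) + 0.2 × 107000 + 0.2 × (-16000) + 0.4 × 134000 = -2800 + 21400 − 3200 + 53600 = 69000
p·192000 + (1−p)·(-126000) = 69000
318000p − 126000 = 69000
p = (69000 + 126000) / 318000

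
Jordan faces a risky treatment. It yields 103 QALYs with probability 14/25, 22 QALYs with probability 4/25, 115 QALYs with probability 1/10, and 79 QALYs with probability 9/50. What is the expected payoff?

86.92 QALYs

EV = 14/25 × 103 + 4/25 × 22 + 1/10 × 115 + 9/50 × 79 = 57.68 + 3.52 + 11.5 + 14.22 = 86.92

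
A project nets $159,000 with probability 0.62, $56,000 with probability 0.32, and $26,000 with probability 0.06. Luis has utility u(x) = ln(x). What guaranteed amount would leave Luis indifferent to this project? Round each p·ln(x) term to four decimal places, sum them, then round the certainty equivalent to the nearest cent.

E[u] = 0.62·ln(159000) + 0.32·ln(56000) + 0.06·ln(26000) = 7.4255 + 3.4986 + 0.6100 = 11.5341
CE = e^11.5341 ≈ 102140.03

$102,140.03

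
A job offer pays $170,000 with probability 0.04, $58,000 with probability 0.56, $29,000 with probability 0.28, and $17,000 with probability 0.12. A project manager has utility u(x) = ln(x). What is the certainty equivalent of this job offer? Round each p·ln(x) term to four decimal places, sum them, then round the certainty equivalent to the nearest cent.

E[u] = 0.04·ln(170000) + 0.56·ln(58000) + 0.28·ln(29000) + 0.12·ln(17000) = 0.4817 + 6.1422 + 2.8770 + 1.1689 = 10.6698
CE = e^10.6698 ≈ 43036.33

$43,036.33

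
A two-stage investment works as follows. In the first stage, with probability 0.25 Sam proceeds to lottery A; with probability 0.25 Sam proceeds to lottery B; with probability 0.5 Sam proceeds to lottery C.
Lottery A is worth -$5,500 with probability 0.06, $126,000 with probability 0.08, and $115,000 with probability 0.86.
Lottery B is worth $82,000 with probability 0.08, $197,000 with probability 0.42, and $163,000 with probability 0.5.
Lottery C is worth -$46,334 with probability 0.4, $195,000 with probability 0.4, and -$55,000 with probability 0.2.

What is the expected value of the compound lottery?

EV(A) = 0.06 × (-5500) + 0.08 × 126000 + 0.86 × 115000 = -330 + 10080 + 98900 = 108650
EV(B) = 0.08 × 82000 + 0.42 × 197000 + 0.5 × 163000 = 6560 + 82740 + 81500 = 170800
EV(C) = 0.4 × (-46334) + 0.4 × 195000 + 0.2 × (-55000) = -18533.6 + 78000 − 11000 = 48466.4
Overall = 0.25 × 108650 + 0.25 × 170800 + 0.5 × 48466.4 = 27162.5 + 42700 + 24233.2 = 94095.7

$94,095.70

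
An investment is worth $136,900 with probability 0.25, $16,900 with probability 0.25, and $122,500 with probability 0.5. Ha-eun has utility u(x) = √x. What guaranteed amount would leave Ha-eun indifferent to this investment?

$90,000

E[u] = 0.25·√136900 + 0.25·√16900 + 0.5·√122500 = 0.25·370 + 0.25·130 + 0.5·350 = 300
CE = (300)² = 90000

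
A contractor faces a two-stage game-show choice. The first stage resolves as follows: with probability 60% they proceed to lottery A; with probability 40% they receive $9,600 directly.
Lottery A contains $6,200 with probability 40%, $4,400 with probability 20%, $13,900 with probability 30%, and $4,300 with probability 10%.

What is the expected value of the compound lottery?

EV(A) = 0.4 × 6200 + 0.2 × 4400 + 0.3 × 13900 + 0.1 × 4300 = 2480 + 880 + 4170 + 430 = 7960
Branch B: 9600 (certain)
Overall = 0.6 × 7960 + 0.4 × 9600 = 4776 + 3840 = 8616

$8,616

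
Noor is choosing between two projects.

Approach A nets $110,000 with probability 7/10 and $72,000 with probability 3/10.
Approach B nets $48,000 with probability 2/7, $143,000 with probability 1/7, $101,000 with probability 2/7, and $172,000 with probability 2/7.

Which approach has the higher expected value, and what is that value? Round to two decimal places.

Approach A = 7/10 × 110000 + 3/10 × 72000 = 77000 + 21600 = 98600
Approach B = 2/7 × 48000 + 1/7 × 143000 + 2/7 × 101000 + 2/7 × 172000 = 13714.2857 + 20428.5714 + 28857.1429 + 49142.8571 = 112142.8571

Approach B ($112,142.86)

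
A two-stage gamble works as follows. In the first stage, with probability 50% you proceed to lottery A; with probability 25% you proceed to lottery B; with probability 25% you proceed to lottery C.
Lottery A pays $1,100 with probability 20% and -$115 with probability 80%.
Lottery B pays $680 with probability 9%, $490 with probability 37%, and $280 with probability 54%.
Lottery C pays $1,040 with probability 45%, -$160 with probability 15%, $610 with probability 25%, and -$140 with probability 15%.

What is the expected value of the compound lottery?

EV(A) = 0.2 × 1100 + 0.8 × (-115) = 220 − 92 = 128
EV(B) = 0.09 × 680 + 0.37 × 490 + 0.54 × 280 = 61.2 + 181.3 + 151.2 = 393.7
EV(C) = 0.45 × 1040 + 0.15 × (-160) + 0.25 × 610 + 0.15 × (-140) = 468 − 24 + 152.5 − 21 = 575.5
Overall = 0.5 × 128 + 0.25 × 393.7 + 0.25 × 575.5 = 64 + 98.425 + 143.875 = 306.3

$306.30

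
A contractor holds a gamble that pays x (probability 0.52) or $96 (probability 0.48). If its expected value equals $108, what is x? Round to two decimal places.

x = $119.08

0.52·x + 0.48·96 = 108
0.52·x = 108 − 46.08 = 61.92
x = 61.92 / 0.52 = 119.0769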